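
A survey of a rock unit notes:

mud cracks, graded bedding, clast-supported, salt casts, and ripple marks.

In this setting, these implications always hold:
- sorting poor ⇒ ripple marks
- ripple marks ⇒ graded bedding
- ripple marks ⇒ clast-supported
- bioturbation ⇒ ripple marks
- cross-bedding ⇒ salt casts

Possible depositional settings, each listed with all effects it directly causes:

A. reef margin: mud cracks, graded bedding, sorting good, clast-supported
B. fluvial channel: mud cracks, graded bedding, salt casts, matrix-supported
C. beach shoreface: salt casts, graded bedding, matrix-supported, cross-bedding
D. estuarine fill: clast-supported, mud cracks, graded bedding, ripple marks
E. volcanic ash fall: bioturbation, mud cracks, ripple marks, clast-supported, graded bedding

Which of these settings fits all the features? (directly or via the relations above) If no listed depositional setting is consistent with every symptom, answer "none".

Testing each hypothesis:
(A) reef margin — does not account for salt casts, ripple marks
(B) fluvial channel — mud cracks match; graded bedding match; clast-supported miss; salt casts match; ripple marks miss
(C) beach shoreface — mud cracks miss; graded bedding match; clast-supported miss; salt casts match; ripple marks miss
(D) estuarine fill — mud cracks match; graded bedding match; clast-supported match; salt casts miss; ripple marks match
(E) volcanic ash fall — does not account for salt casts
None of the listed candidates fits everything.

none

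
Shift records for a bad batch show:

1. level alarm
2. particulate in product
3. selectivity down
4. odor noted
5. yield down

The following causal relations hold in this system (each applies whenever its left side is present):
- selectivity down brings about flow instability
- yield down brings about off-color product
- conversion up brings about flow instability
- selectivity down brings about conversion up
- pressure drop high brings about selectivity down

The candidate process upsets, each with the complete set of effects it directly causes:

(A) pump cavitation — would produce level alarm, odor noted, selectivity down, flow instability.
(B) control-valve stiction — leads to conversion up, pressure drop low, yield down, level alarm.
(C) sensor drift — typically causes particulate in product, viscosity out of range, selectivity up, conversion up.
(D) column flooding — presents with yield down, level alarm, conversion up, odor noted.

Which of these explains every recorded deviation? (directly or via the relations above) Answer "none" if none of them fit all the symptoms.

none

Checking each candidate against the observations:
(A) pump cavitation — does not account for particulate in product, yield down
(B) control-valve stiction — level alarm +; particulate in product -; selectivity down -; odor noted -; yield down +
(C) sensor drift — level alarm -; particulate in product +; selectivity down -; odor noted -; yield down -
(D) column flooding — level alarm +; particulate in product -; selectivity down -; odor noted +; yield down +
No candidate is consistent with all observations.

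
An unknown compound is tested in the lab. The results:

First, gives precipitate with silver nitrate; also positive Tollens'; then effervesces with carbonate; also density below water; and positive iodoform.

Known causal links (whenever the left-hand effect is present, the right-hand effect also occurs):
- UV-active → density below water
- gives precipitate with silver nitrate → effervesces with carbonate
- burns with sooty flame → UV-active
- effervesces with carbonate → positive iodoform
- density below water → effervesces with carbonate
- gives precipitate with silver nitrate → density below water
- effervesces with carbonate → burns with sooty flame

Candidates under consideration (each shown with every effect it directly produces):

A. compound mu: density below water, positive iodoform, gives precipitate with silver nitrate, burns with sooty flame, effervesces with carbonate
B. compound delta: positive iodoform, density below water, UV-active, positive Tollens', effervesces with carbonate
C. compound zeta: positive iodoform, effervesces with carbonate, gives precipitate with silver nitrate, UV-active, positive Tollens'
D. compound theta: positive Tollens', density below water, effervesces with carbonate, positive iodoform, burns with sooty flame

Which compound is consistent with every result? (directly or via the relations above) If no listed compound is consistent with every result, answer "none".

C

Per-candidate check:
(A) compound mu — does not account for positive Tollens'
(B) compound delta — does not account for gives precipitate with silver nitrate
(C) compound zeta — accounts for every observation (density below water via UV-active → density below water)
(D) compound theta — does not account for gives precipitate with silver nitrate
Only (C) is consistent with every observation.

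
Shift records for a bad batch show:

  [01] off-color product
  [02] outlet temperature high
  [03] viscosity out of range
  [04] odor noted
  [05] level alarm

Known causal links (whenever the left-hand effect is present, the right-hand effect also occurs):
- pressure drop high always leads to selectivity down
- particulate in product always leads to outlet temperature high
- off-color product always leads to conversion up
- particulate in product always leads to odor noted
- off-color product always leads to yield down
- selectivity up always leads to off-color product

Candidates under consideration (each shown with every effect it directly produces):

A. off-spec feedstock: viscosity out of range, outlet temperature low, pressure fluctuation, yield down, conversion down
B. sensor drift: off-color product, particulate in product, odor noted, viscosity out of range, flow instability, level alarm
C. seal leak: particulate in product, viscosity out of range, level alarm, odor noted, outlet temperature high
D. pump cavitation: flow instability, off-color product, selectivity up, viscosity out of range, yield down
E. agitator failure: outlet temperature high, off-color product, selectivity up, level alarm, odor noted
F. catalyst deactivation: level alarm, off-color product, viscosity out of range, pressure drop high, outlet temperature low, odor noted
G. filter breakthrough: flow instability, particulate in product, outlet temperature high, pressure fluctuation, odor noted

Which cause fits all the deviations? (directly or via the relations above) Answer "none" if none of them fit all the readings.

Per-candidate check:
(A) off-spec feedstock — fails on off-color product, outlet temperature high, odor noted, level alarm (predicts outlet temperature low, not outlet temperature high)
(B) sensor drift — accounts for every observation (outlet temperature high by particulate in product → outlet temperature high)
(C) seal leak — off-color product -; outlet temperature high +; viscosity out of range +; odor noted +; level alarm +
(D) pump cavitation — does not account for outlet temperature high, odor noted, level alarm
(E) agitator failure — off-color product +; outlet temperature high +; viscosity out of range -; odor noted +; level alarm +
(F) catalyst deactivation — off-color product +; outlet temperature high -; viscosity out of range +; odor noted +; level alarm +
(G) filter breakthrough — off-color product -; outlet temperature high +; viscosity out of range -; odor noted +; level alarm -
(B) is the only candidate with no mismatches.

B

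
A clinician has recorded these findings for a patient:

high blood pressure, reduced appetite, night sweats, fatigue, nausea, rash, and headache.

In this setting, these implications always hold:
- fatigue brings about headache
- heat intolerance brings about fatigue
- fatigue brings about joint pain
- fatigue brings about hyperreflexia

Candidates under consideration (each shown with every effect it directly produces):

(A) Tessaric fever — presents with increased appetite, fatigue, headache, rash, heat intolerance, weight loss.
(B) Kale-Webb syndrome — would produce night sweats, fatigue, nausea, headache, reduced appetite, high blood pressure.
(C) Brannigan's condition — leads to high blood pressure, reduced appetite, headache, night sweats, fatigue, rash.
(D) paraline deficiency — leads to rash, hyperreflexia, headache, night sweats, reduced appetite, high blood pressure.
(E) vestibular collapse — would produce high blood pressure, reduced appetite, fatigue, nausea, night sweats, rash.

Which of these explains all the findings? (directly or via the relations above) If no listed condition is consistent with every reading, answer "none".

Per-candidate check:
(A) Tessaric fever — high blood pressure -; reduced appetite -; night sweats -; fatigue +; nausea -; rash +; headache +
(B) Kale-Webb syndrome — high blood pressure +; reduced appetite +; night sweats +; fatigue +; nausea +; rash -; headache +
(C) Brannigan's condition — high blood pressure +; reduced appetite +; night sweats +; fatigue +; nausea -; rash +; headache +
(D) paraline deficiency — high blood pressure +; reduced appetite +; night sweats +; fatigue -; nausea -; rash +; headache +
(E) vestibular collapse — high blood pressure +; reduced appetite +; night sweats +; fatigue +; nausea +; rash +; headache + (by fatigue → headache)
(E) alone accounts for all the evidence.

E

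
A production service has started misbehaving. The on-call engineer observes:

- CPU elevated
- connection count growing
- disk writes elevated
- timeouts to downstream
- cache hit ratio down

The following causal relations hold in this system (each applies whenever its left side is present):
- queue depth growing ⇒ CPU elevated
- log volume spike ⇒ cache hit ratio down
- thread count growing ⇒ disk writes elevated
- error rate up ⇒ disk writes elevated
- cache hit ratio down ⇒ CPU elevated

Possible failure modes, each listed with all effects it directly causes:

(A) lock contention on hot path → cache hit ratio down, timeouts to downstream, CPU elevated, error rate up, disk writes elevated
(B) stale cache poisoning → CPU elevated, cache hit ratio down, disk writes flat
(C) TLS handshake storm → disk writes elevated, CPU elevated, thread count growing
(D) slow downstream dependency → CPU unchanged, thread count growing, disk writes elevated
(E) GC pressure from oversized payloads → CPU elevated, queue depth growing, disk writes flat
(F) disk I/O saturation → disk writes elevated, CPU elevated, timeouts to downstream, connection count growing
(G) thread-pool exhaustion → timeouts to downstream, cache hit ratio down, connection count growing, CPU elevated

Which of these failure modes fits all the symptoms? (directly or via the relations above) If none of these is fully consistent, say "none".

Checking each candidate against the observations:
(A) lock contention on hot path — CPU elevated yes; connection count growing NO; disk writes elevated yes; timeouts to downstream yes; cache hit ratio down yes
(B) stale cache poisoning — fails on connection count growing, disk writes elevated, timeouts to downstream (predicts disk writes flat, not disk writes elevated)
(C) TLS handshake storm — CPU elevated yes; connection count growing NO; disk writes elevated yes; timeouts to downstream NO; cache hit ratio down NO
(D) slow downstream dependency — fails on CPU elevated, connection count growing, timeouts to downstream, cache hit ratio down (predicts CPU unchanged, not CPU elevated)
(E) GC pressure from oversized payloads — CPU elevated yes; connection count growing NO; disk writes elevated NO; timeouts to downstream NO; cache hit ratio down NO
(F) disk I/O saturation — CPU elevated yes; connection count growing yes; disk writes elevated yes; timeouts to downstream yes; cache hit ratio down NO
(G) thread-pool exhaustion — does not account for disk writes elevated
Every candidate fails on at least one observation.

none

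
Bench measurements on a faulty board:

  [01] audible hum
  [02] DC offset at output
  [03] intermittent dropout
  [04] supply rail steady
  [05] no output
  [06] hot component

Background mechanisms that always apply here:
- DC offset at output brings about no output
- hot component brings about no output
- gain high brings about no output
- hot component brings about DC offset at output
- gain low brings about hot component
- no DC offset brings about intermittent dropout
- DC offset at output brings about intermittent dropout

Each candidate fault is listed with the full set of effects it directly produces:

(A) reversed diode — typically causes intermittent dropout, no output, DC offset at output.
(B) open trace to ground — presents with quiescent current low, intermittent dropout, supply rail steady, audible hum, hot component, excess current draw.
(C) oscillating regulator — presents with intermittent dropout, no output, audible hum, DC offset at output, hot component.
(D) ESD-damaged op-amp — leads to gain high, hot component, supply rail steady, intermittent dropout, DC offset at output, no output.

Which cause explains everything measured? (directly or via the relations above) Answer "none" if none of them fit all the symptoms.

B

Per-candidate check:
(A) reversed diode — does not account for audible hum, supply rail steady, hot component
(B) open trace to ground — audible hum +; DC offset at output + (via hot component → DC offset at output); intermittent dropout +; supply rail steady +; no output + (via hot component → no output); hot component +
(C) oscillating regulator — does not account for supply rail steady
(D) ESD-damaged op-amp — does not account for audible hum
(B) is the only candidate with no mismatches.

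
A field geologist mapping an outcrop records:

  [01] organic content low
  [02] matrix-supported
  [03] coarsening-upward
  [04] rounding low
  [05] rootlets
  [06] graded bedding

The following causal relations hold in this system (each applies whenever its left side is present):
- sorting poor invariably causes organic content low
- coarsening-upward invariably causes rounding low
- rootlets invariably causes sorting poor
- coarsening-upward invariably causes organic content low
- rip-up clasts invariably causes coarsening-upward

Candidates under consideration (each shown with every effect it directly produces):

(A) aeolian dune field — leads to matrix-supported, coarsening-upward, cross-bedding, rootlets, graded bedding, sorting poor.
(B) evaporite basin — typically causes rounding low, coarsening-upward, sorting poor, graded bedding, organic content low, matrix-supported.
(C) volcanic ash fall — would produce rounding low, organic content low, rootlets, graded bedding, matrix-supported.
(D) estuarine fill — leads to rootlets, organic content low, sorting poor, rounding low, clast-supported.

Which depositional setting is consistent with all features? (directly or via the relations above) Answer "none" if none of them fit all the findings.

Testing each hypothesis:
(A) aeolian dune field — organic content low match (via sorting poor → organic content low); matrix-supported match; coarsening-upward match; rounding low match (via coarsening-upward → rounding low); rootlets match; graded bedding match
(B) evaporite basin — does not account for rootlets
(C) volcanic ash fall — does not account for coarsening-upward
(D) estuarine fill — fails on matrix-supported, coarsening-upward, graded bedding (predicts clast-supported, not matrix-supported)
(A) is the only candidate with no mismatches.

A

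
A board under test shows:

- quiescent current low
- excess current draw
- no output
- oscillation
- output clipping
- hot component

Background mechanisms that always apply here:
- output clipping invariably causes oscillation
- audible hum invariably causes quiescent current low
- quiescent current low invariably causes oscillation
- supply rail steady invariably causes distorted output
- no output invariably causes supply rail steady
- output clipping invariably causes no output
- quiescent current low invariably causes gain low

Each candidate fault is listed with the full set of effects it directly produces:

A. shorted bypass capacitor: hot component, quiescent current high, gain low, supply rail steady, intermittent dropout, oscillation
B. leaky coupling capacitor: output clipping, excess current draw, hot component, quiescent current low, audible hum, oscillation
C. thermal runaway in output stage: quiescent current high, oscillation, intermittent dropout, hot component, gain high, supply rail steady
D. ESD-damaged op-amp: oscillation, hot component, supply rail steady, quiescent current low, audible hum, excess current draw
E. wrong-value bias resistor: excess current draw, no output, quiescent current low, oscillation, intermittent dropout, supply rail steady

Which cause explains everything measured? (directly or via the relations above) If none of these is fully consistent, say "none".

B

For each candidate, compare predicted effects to what was observed:
(A) shorted bypass capacitor — fails on quiescent current low, excess current draw, no output, output clipping (predicts quiescent current high, not quiescent current low)
(B) leaky coupling capacitor — accounts for every observation (no output via output clipping → no output)
(C) thermal runaway in output stage — fails on quiescent current low, excess current draw, no output, output clipping (predicts quiescent current high, not quiescent current low)
(D) ESD-damaged op-amp — quiescent current low match; excess current draw match; no output miss; oscillation match; output clipping miss; hot component match
(E) wrong-value bias resistor — quiescent current low match; excess current draw match; no output match; oscillation match; output clipping miss; hot component miss
(B) is the only candidate with no mismatches.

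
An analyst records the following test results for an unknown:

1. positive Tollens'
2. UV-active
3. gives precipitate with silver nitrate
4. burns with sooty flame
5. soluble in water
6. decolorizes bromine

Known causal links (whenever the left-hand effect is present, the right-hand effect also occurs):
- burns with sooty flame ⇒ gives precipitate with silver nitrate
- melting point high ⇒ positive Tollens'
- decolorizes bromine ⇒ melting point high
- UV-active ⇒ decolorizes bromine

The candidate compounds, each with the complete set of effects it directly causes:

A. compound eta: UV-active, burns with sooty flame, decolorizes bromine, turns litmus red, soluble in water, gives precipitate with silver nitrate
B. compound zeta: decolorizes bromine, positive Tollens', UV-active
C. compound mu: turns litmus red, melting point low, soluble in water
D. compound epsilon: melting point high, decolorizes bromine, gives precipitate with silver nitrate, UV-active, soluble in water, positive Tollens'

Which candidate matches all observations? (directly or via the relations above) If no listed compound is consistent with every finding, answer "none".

A

For each candidate, compare predicted effects to what was observed:
(A) compound eta — positive Tollens' match (through decolorizes bromine → melting point high → positive Tollens'); UV-active match; gives precipitate with silver nitrate match; burns with sooty flame match; soluble in water match; decolorizes bromine match
(B) compound zeta — positive Tollens' match; UV-active match; gives precipitate with silver nitrate miss; burns with sooty flame miss; soluble in water miss; decolorizes bromine match
(C) compound mu — does not account for positive Tollens', UV-active, gives precipitate with silver nitrate, burns with sooty flame, decolorizes bromine
(D) compound epsilon — positive Tollens' match; UV-active match; gives precipitate with silver nitrate match; burns with sooty flame miss; soluble in water match; decolorizes bromine match
(A) is the only candidate with no mismatches.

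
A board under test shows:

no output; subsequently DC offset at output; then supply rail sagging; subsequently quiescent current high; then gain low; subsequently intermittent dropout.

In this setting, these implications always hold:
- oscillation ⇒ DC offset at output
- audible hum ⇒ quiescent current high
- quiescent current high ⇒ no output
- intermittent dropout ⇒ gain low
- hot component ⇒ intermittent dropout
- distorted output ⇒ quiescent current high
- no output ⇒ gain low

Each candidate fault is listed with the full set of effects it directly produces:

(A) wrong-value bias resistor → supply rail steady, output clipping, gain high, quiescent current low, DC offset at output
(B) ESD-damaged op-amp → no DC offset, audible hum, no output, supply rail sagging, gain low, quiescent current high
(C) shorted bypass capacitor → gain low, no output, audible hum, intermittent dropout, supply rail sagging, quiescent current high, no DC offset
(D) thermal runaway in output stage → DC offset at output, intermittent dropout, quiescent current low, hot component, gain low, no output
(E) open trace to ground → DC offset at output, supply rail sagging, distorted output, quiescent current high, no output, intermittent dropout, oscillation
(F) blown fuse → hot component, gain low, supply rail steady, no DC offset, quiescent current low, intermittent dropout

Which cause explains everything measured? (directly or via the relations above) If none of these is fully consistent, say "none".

E

Per-candidate check:
(A) wrong-value bias resistor — no output -; DC offset at output +; supply rail sagging -; quiescent current high -; gain low -; intermittent dropout -
(B) ESD-damaged op-amp — no output +; DC offset at output -; supply rail sagging +; quiescent current high +; gain low +; intermittent dropout -
(C) shorted bypass capacitor — no output +; DC offset at output -; supply rail sagging +; quiescent current high +; gain low +; intermittent dropout +
(D) thermal runaway in output stage — no output +; DC offset at output +; supply rail sagging -; quiescent current high -; gain low +; intermittent dropout +
(E) open trace to ground — accounts for every observation (gain low via no output → gain low)
(F) blown fuse — no output -; DC offset at output -; supply rail sagging -; quiescent current high -; gain low +; intermittent dropout +
(E) is the only candidate with no mismatches.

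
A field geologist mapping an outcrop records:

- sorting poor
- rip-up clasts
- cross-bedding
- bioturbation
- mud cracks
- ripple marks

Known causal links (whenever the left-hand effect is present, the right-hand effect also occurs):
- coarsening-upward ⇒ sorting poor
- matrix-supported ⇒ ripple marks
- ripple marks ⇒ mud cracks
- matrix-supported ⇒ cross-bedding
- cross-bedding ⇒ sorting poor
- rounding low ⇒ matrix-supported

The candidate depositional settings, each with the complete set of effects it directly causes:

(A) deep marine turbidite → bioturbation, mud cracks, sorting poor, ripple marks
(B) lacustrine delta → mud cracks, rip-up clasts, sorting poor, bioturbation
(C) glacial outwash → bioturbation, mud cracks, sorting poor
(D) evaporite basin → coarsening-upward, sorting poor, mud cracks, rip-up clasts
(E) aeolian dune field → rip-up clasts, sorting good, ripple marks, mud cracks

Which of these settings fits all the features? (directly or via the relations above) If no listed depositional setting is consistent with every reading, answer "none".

Testing each hypothesis:
(A) deep marine turbidite — does not account for rip-up clasts, cross-bedding
(B) lacustrine delta — does not account for cross-bedding, ripple marks
(C) glacial outwash — does not account for rip-up clasts, cross-bedding, ripple marks
(D) evaporite basin — does not account for cross-bedding, bioturbation, ripple marks
(E) aeolian dune field — fails on sorting poor, cross-bedding, bioturbation (predicts sorting good, not sorting poor)
None of the listed candidates fits everything.

none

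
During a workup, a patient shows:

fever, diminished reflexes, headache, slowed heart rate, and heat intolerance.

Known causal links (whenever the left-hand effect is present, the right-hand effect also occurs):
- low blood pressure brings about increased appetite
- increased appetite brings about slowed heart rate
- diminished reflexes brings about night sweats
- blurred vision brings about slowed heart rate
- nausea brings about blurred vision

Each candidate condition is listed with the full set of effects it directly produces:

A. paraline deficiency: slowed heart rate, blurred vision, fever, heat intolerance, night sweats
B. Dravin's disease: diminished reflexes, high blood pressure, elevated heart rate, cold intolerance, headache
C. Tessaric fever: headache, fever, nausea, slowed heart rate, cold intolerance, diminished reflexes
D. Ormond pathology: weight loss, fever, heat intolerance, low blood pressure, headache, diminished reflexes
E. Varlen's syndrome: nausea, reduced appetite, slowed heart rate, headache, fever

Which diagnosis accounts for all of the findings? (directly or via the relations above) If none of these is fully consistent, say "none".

Per-candidate check:
(A) paraline deficiency — does not account for diminished reflexes, headache
(B) Dravin's disease — fever miss; diminished reflexes match; headache match; slowed heart rate miss; heat intolerance miss
(C) Tessaric fever — fails on heat intolerance (predicts cold intolerance, not heat intolerance)
(D) Ormond pathology — accounts for every observation (slowed heart rate through low blood pressure → increased appetite → slowed heart rate)
(E) Varlen's syndrome — does not account for diminished reflexes, heat intolerance
(D) is the only candidate with no mismatches.

D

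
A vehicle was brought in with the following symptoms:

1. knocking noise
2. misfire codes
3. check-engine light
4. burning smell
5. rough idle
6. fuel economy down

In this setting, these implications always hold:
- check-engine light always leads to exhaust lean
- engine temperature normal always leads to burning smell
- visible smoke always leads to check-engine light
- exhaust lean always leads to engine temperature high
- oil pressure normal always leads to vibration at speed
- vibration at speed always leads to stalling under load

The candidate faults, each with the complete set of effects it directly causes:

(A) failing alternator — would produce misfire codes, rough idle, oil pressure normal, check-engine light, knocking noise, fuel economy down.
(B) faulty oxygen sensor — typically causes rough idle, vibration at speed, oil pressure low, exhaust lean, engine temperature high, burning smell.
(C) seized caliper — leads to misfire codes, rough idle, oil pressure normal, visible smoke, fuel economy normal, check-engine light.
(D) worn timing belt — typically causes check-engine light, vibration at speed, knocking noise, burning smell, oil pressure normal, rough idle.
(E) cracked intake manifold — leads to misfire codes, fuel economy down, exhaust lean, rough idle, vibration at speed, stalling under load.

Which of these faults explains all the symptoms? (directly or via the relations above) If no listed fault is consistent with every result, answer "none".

none

For each candidate, compare predicted effects to what was observed:
(A) failing alternator — knocking noise match; misfire codes match; check-engine light match; burning smell miss; rough idle match; fuel economy down match
(B) faulty oxygen sensor — knocking noise miss; misfire codes miss; check-engine light miss; burning smell match; rough idle match; fuel economy down miss
(C) seized caliper — fails on knocking noise, burning smell, fuel economy down (predicts fuel economy normal, not fuel economy down)
(D) worn timing belt — does not account for misfire codes, fuel economy down
(E) cracked intake manifold — knocking noise miss; misfire codes match; check-engine light miss; burning smell miss; rough idle match; fuel economy down match
Every candidate fails on at least one observation.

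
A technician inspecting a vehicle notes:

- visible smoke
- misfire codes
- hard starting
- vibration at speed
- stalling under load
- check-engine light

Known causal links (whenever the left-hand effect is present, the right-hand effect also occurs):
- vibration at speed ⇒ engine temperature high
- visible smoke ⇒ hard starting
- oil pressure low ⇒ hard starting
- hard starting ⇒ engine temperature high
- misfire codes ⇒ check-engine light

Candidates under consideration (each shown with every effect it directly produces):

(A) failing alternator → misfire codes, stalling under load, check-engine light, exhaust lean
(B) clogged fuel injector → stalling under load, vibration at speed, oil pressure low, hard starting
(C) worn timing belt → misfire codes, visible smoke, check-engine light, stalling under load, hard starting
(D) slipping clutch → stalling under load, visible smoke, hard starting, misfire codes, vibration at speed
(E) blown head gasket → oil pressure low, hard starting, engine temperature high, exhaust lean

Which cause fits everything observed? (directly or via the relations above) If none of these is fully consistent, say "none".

Per-candidate check:
(A) failing alternator — does not account for visible smoke, hard starting, vibration at speed
(B) clogged fuel injector — visible smoke NO; misfire codes NO; hard starting yes; vibration at speed yes; stalling under load yes; check-engine light NO
(C) worn timing belt — does not account for vibration at speed
(D) slipping clutch — accounts for every observation (check-engine light via misfire codes → check-engine light)
(E) blown head gasket — visible smoke NO; misfire codes NO; hard starting yes; vibration at speed NO; stalling under load NO; check-engine light NO
Only (D) is consistent with every observation.

D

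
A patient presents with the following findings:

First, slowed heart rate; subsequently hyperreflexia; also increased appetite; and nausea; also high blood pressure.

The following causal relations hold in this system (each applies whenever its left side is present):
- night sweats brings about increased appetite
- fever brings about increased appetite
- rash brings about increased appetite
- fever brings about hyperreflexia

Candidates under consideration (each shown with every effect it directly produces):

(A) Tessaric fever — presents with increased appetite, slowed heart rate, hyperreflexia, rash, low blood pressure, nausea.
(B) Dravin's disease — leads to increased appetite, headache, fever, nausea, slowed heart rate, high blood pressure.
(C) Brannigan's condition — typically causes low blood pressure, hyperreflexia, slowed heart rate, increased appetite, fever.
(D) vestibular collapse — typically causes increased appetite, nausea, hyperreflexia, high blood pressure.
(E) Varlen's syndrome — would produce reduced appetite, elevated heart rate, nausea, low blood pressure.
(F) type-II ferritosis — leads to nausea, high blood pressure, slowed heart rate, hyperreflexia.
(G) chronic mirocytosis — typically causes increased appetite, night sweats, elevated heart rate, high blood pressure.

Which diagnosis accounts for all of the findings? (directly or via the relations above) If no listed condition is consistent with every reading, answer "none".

B

Checking each candidate against the observations:
(A) Tessaric fever — slowed heart rate yes; hyperreflexia yes; increased appetite yes; nausea yes; high blood pressure NO
(B) Dravin's disease — accounts for every observation (hyperreflexia through fever → hyperreflexia)
(C) Brannigan's condition — fails on nausea, high blood pressure (predicts low blood pressure, not high blood pressure)
(D) vestibular collapse — does not account for slowed heart rate
(E) Varlen's syndrome — fails on slowed heart rate, hyperreflexia, increased appetite, high blood pressure (predicts elevated heart rate, not slowed heart rate; predicts reduced appetite, not increased appetite; predicts low blood pressure, not high blood pressure)
(F) type-II ferritosis — does not account for increased appetite
(G) chronic mirocytosis — fails on slowed heart rate, hyperreflexia, nausea (predicts elevated heart rate, not slowed heart rate)
Only (B) is consistent with every observation.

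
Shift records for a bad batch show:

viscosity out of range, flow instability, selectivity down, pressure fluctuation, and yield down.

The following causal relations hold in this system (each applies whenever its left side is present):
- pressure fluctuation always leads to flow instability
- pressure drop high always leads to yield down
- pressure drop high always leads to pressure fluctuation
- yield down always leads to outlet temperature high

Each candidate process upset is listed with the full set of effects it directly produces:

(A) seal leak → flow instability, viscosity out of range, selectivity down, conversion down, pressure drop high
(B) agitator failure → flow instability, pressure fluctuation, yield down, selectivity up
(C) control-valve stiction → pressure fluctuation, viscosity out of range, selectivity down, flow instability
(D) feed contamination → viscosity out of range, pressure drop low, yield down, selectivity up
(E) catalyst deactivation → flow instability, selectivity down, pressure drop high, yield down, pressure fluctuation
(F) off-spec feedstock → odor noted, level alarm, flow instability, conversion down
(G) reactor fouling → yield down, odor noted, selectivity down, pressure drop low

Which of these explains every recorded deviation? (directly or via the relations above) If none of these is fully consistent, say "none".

A

For each candidate, compare predicted effects to what was observed:
(A) seal leak — accounts for every observation (pressure fluctuation through pressure drop high → pressure fluctuation)
(B) agitator failure — viscosity out of range miss; flow instability match; selectivity down miss; pressure fluctuation match; yield down match
(C) control-valve stiction — viscosity out of range match; flow instability match; selectivity down match; pressure fluctuation match; yield down miss
(D) feed contamination — viscosity out of range match; flow instability miss; selectivity down miss; pressure fluctuation miss; yield down match
(E) catalyst deactivation — does not account for viscosity out of range
(F) off-spec feedstock — does not account for viscosity out of range, selectivity down, pressure fluctuation, yield down
(G) reactor fouling — viscosity out of range miss; flow instability miss; selectivity down match; pressure fluctuation miss; yield down match
(A) alone accounts for all the evidence.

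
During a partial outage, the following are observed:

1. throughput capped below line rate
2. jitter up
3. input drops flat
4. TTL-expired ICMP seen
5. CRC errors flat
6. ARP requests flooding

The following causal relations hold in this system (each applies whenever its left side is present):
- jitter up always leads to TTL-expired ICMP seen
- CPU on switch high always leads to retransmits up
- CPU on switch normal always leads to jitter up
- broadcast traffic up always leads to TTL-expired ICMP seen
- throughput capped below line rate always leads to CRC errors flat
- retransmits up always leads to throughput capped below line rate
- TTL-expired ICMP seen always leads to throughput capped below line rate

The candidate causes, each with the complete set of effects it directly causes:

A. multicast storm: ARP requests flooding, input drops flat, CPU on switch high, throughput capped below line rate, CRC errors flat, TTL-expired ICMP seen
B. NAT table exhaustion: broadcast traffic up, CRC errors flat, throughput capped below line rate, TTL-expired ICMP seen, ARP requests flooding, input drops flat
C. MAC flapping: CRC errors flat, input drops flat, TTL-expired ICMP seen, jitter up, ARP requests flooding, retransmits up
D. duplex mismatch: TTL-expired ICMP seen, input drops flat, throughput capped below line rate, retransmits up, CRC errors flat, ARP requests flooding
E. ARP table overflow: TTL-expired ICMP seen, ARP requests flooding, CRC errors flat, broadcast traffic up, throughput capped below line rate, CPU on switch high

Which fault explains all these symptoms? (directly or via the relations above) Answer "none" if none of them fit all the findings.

Testing each hypothesis:
(A) multicast storm — does not account for jitter up
(B) NAT table exhaustion — throughput capped below line rate ✓; jitter up ✗; input drops flat ✓; TTL-expired ICMP seen ✓; CRC errors flat ✓; ARP requests flooding ✓
(C) MAC flapping — throughput capped below line rate ✓ (via TTL-expired ICMP seen → throughput capped below line rate); jitter up ✓; input drops flat ✓; TTL-expired ICMP seen ✓; CRC errors flat ✓; ARP requests flooding ✓
(D) duplex mismatch — throughput capped below line rate ✓; jitter up ✗; input drops flat ✓; TTL-expired ICMP seen ✓; CRC errors flat ✓; ARP requests flooding ✓
(E) ARP table overflow — throughput capped below line rate ✓; jitter up ✗; input drops flat ✗; TTL-expired ICMP seen ✓; CRC errors flat ✓; ARP requests flooding ✓
(C) alone accounts for all the evidence.

C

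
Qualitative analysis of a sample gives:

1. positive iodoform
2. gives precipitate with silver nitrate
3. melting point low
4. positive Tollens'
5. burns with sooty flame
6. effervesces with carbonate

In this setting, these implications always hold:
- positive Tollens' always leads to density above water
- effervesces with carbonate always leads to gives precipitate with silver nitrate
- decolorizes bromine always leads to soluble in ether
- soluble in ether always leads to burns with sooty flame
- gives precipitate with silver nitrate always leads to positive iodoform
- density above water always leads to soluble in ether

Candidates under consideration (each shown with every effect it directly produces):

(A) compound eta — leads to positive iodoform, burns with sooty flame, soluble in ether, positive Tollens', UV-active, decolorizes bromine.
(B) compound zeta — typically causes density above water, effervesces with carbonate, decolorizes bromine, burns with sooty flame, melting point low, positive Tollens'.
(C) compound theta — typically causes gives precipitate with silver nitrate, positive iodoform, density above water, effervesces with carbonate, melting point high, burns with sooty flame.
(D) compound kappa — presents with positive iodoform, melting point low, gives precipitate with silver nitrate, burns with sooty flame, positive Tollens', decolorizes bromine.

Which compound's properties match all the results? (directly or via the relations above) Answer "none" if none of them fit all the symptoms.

B

Per-candidate check:
(A) compound eta — positive iodoform +; gives precipitate with silver nitrate -; melting point low -; positive Tollens' +; burns with sooty flame +; effervesces with carbonate -
(B) compound zeta — positive iodoform + (via effervesces with carbonate → gives precipitate with silver nitrate → positive iodoform); gives precipitate with silver nitrate + (via effervesces with carbonate → gives precipitate with silver nitrate); melting point low +; positive Tollens' +; burns with sooty flame +; effervesces with carbonate +
(C) compound theta — positive iodoform +; gives precipitate with silver nitrate +; melting point low -; positive Tollens' -; burns with sooty flame +; effervesces with carbonate +
(D) compound kappa — positive iodoform +; gives precipitate with silver nitrate +; melting point low +; positive Tollens' +; burns with sooty flame +; effervesces with carbonate -
(B) is the only candidate with no mismatches.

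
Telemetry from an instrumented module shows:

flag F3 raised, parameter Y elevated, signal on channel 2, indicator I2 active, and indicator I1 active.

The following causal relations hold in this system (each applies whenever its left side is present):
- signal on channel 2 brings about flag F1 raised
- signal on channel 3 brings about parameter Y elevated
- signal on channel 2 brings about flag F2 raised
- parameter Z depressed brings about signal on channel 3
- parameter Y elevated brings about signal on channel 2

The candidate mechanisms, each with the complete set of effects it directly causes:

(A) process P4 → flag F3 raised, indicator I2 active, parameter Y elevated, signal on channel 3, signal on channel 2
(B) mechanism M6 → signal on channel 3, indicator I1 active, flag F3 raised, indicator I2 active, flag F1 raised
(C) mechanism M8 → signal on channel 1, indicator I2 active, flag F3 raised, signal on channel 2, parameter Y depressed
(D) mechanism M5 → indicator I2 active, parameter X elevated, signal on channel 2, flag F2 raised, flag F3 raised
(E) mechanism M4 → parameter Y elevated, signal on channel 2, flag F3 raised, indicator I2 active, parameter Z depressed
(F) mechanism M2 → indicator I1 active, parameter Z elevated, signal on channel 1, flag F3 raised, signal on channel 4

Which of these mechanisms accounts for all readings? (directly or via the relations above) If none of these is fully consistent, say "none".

B

Testing each hypothesis:
(A) process P4 — does not account for indicator I1 active
(B) mechanism M6 — accounts for every observation (parameter Y elevated by signal on channel 3 → parameter Y elevated)
(C) mechanism M8 — fails on parameter Y elevated, indicator I1 active (predicts parameter Y depressed, not parameter Y elevated)
(D) mechanism M5 — flag F3 raised match; parameter Y elevated miss; signal on channel 2 match; indicator I2 active match; indicator I1 active miss
(E) mechanism M4 — flag F3 raised match; parameter Y elevated match; signal on channel 2 match; indicator I2 active match; indicator I1 active miss
(F) mechanism M2 — does not account for parameter Y elevated, signal on channel 2, indicator I2 active
(B) is the only candidate with no mismatches.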